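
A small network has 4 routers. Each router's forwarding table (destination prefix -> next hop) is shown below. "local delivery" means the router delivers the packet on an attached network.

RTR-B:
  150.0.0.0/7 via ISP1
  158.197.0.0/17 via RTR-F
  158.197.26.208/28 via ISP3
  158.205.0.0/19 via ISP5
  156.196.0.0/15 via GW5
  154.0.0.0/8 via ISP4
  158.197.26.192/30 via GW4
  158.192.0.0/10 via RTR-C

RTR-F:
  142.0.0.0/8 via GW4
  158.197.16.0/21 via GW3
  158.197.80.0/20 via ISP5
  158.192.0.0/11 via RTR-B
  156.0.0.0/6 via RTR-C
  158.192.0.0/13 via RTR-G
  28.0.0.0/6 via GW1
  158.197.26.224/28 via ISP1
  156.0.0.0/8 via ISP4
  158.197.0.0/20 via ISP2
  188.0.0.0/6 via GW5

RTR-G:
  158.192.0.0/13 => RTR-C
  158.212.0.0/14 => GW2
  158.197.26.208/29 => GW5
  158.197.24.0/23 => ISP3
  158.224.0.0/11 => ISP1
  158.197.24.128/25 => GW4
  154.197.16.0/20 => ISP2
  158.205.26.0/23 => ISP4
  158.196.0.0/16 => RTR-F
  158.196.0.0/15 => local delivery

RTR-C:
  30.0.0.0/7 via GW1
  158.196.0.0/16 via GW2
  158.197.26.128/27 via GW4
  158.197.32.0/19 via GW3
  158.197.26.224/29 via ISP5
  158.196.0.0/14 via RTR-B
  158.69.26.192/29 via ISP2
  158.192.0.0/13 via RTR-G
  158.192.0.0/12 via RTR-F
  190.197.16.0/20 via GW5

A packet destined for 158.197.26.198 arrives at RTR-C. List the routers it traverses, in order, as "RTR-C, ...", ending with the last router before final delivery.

At RTR-C: longest match for 158.197.26.198 is 158.196.0.0/14 -> RTR-B
At RTR-B: longest match for 158.197.26.198 is 158.197.0.0/17 -> RTR-F
At RTR-F: longest match for 158.197.26.198 is 158.192.0.0/13 -> RTR-G
At RTR-G: longest match for 158.197.26.198 is 158.196.0.0/15 -> local delivery

RTR-C, RTR-B, RTR-F, RTR-G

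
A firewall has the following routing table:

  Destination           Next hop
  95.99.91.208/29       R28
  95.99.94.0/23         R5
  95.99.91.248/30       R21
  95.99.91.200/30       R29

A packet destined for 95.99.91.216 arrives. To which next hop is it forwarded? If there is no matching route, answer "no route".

no route

No entry's prefix contains 95.99.91.216; there is no default route.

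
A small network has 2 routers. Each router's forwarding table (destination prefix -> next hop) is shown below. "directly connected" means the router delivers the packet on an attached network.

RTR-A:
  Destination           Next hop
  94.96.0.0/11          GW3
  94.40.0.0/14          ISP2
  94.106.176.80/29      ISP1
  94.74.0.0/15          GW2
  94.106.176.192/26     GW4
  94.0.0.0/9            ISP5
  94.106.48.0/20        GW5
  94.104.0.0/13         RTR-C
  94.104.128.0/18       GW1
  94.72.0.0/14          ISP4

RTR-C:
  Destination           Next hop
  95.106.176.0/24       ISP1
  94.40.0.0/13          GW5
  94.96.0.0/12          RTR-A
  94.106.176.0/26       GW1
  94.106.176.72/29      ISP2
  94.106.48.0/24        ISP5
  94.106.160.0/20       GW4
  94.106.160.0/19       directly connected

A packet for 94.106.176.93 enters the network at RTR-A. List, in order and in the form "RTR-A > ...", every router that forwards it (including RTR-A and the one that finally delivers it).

RTR-A > RTR-C

At RTR-A: longest match for 94.106.176.93 is 94.104.0.0/13 -> RTR-C
At RTR-C: longest match for 94.106.176.93 is 94.106.160.0/19 -> directly connected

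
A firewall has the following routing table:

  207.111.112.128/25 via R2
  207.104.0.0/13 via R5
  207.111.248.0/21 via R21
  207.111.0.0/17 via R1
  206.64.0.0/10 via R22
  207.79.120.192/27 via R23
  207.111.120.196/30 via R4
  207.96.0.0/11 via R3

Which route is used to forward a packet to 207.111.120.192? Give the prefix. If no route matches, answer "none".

207.111.0.0/17

Entries matching 207.111.120.192:
  207.96.0.0/11 (207.96.0.0 - 207.127.255.255)
  207.104.0.0/13 (207.104.0.0 - 207.111.255.255)
  207.111.0.0/17 (207.111.0.0 - 207.111.127.255)
Most specific is 207.111.0.0/17.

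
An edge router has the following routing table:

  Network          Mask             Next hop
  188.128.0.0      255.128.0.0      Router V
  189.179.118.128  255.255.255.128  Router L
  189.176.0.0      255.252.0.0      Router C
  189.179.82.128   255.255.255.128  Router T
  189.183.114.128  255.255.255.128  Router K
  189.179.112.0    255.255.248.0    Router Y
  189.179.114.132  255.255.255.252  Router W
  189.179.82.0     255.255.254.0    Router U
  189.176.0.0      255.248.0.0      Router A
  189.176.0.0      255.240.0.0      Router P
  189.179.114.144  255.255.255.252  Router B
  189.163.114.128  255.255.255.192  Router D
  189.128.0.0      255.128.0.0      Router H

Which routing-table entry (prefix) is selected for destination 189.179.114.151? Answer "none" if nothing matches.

189.179.112.0/21

Entries matching 189.179.114.151:
  189.128.0.0/9 (189.128.0.0 - 189.255.255.255)
  189.176.0.0/12 (189.176.0.0 - 189.191.255.255)
  189.176.0.0/13 (189.176.0.0 - 189.183.255.255)
  189.176.0.0/14 (189.176.0.0 - 189.179.255.255)
  189.179.112.0/21 (189.179.112.0 - 189.179.119.255)
Most specific is 189.179.112.0/21.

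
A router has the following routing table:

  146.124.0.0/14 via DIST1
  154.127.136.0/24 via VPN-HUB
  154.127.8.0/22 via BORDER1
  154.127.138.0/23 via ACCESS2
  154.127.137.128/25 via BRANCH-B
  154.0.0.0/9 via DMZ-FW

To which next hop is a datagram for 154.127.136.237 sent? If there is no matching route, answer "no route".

VPN-HUB

Routes whose prefix contains 154.127.136.237:
  154.0.0.0/9 (154.0.0.0 - 154.127.255.255) -> DMZ-FW
  154.127.136.0/24 (154.127.136.0 - 154.127.136.255) -> VPN-HUB
More-specific entries that do NOT match:
  154.127.137.128/25 (154.127.137.128 - 154.127.137.255) does not contain 154.127.136.237
Longest matching prefix is /24 -> next hop VPN-HUB.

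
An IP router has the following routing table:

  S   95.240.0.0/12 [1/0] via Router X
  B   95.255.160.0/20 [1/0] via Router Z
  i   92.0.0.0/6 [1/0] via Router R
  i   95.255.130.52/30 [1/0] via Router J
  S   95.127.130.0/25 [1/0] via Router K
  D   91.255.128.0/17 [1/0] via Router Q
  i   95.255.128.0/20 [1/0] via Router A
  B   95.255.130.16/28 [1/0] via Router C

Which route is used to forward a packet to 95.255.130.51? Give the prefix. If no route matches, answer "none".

95.255.128.0/20

Entries matching 95.255.130.51:
  92.0.0.0/6 (92.0.0.0 - 95.255.255.255)
  95.240.0.0/12 (95.240.0.0 - 95.255.255.255)
  95.255.128.0/20 (95.255.128.0 - 95.255.143.255)
Most specific is 95.255.128.0/20.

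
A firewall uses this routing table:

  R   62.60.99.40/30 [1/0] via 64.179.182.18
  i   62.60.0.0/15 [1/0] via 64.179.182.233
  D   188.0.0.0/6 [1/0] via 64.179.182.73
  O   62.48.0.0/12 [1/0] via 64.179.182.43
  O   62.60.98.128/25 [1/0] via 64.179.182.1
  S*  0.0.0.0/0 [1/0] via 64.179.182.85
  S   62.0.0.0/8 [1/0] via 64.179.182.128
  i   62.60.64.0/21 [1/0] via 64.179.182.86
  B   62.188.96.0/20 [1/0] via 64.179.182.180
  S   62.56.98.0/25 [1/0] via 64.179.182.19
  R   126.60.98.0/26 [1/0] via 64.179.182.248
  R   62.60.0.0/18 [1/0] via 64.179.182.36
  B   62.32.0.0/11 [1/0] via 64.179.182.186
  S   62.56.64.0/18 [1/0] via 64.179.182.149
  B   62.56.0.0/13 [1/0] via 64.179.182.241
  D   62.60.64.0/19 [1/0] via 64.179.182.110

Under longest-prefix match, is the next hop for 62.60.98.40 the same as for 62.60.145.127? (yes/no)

62.60.98.40: longest match 62.60.0.0/15 -> 64.179.182.233
62.60.145.127: longest match 62.60.0.0/15 -> 64.179.182.233

yes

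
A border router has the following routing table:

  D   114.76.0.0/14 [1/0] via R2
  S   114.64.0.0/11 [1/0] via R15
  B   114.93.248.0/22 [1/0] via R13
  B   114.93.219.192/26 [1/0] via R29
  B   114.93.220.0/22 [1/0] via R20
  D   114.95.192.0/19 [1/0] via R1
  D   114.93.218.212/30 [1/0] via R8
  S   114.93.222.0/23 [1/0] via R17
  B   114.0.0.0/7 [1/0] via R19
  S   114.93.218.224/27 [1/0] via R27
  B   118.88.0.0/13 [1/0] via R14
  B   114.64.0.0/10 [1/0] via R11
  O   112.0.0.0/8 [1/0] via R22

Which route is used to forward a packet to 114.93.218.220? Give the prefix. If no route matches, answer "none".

114.64.0.0/11

Entries matching 114.93.218.220:
  114.0.0.0/7 (114.0.0.0 - 115.255.255.255)
  114.64.0.0/10 (114.64.0.0 - 114.127.255.255)
  114.64.0.0/11 (114.64.0.0 - 114.95.255.255)
Most specific is 114.64.0.0/11.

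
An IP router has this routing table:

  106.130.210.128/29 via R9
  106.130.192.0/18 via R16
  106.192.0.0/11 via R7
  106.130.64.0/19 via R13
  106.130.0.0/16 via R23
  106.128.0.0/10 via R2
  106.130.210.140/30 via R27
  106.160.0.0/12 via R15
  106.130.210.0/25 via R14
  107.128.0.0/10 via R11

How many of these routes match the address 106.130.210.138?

Prefixes containing 106.130.210.138:
  106.128.0.0/10 (106.128.0.0 - 106.191.255.255)
  106.130.0.0/16 (106.130.0.0 - 106.130.255.255)
  106.130.192.0/18 (106.130.192.0 - 106.130.255.255)
Total matching entries: 3.

3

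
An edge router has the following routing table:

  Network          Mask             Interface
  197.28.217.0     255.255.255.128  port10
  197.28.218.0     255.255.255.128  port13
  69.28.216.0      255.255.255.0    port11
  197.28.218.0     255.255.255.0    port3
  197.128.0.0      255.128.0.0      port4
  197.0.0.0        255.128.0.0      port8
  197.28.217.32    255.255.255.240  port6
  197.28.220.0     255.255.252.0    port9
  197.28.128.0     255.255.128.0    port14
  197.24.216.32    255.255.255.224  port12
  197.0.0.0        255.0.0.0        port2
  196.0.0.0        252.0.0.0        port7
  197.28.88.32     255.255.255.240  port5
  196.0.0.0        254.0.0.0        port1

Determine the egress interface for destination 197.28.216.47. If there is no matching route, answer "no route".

Routes whose prefix contains 197.28.216.47:
  196.0.0.0/6 (196.0.0.0 - 199.255.255.255) -> port7
  196.0.0.0/7 (196.0.0.0 - 197.255.255.255) -> port1
  197.0.0.0/8 (197.0.0.0 - 197.255.255.255) -> port2
  197.0.0.0/9 (197.0.0.0 - 197.127.255.255) -> port8
  197.28.128.0/17 (197.28.128.0 - 197.28.255.255) -> port14
More-specific entries that do NOT match:
  197.28.217.32/28 (197.28.217.32 - 197.28.217.47) does not contain 197.28.216.47
  197.28.88.32/28 (197.28.88.32 - 197.28.88.47) does not contain 197.28.216.47
  197.24.216.32/27 (197.24.216.32 - 197.24.216.63) does not contain 197.28.216.47
  197.28.217.0/25 (197.28.217.0 - 197.28.217.127) does not contain 197.28.216.47
  197.28.218.0/25 (197.28.218.0 - 197.28.218.127) does not contain 197.28.216.47
  69.28.216.0/24 (69.28.216.0 - 69.28.216.255) does not contain 197.28.216.47
  197.28.218.0/24 (197.28.218.0 - 197.28.218.255) does not contain 197.28.216.47
  197.28.220.0/22 (197.28.220.0 - 197.28.223.255) does not contain 197.28.216.47
Longest matching prefix is /17 -> interface port14.

port14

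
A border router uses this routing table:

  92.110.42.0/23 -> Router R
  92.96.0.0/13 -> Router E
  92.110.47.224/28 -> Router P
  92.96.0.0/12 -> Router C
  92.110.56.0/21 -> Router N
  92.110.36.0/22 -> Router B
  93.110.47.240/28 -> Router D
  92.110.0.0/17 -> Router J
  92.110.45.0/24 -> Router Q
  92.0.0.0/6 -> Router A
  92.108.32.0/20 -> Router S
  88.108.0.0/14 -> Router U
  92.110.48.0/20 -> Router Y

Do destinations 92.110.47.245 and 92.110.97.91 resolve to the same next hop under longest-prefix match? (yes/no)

yes

92.110.47.245: longest match 92.110.0.0/17 -> Router J
92.110.97.91: longest match 92.110.0.0/17 -> Router J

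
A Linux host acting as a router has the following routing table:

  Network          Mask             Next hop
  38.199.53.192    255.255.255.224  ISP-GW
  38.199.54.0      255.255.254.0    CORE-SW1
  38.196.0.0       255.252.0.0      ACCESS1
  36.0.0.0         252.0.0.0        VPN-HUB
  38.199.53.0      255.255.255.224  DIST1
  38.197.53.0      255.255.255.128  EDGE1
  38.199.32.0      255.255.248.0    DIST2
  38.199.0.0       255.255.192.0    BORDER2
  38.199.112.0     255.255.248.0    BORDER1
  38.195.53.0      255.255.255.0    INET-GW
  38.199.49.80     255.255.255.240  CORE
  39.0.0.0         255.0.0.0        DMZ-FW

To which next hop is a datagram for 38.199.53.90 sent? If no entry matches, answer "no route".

BORDER2

Routes whose prefix contains 38.199.53.90:
  36.0.0.0/6 (36.0.0.0 - 39.255.255.255) -> VPN-HUB
  38.196.0.0/14 (38.196.0.0 - 38.199.255.255) -> ACCESS1
  38.199.0.0/18 (38.199.0.0 - 38.199.63.255) -> BORDER2
More-specific entries that do NOT match:
  38.199.49.80/28 (38.199.49.80 - 38.199.49.95) does not contain 38.199.53.90
  38.199.53.192/27 (38.199.53.192 - 38.199.53.223) does not contain 38.199.53.90
  38.199.53.0/27 (38.199.53.0 - 38.199.53.31) does not contain 38.199.53.90
  38.197.53.0/25 (38.197.53.0 - 38.197.53.127) does not contain 38.199.53.90
  38.195.53.0/24 (38.195.53.0 - 38.195.53.255) does not contain 38.199.53.90
  38.199.54.0/23 (38.199.54.0 - 38.199.55.255) does not contain 38.199.53.90
  38.199.32.0/21 (38.199.32.0 - 38.199.39.255) does not contain 38.199.53.90
  38.199.112.0/21 (38.199.112.0 - 38.199.119.255) does not contain 38.199.53.90
Longest matching prefix is /18 -> next hop BORDER2.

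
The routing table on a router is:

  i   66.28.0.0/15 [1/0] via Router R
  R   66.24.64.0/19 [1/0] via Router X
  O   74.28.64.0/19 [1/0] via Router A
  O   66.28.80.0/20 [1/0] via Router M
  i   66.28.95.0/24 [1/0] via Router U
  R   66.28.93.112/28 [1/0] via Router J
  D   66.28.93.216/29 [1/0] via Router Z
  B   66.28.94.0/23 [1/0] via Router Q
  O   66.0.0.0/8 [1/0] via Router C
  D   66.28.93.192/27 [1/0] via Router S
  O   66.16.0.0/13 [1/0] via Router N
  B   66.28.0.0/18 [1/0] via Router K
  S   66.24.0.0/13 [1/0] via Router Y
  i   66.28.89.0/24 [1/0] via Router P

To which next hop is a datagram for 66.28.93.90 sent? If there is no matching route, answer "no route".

Routes whose prefix contains 66.28.93.90:
  66.0.0.0/8 (66.0.0.0 - 66.255.255.255) -> Router C
  66.24.0.0/13 (66.24.0.0 - 66.31.255.255) -> Router Y
  66.28.0.0/15 (66.28.0.0 - 66.29.255.255) -> Router R
  66.28.80.0/20 (66.28.80.0 - 66.28.95.255) -> Router M
More-specific entries that do NOT match:
  66.28.93.216/29 (66.28.93.216 - 66.28.93.223) does not contain 66.28.93.90
  66.28.93.112/28 (66.28.93.112 - 66.28.93.127) does not contain 66.28.93.90
  66.28.93.192/27 (66.28.93.192 - 66.28.93.223) does not contain 66.28.93.90
  66.28.95.0/24 (66.28.95.0 - 66.28.95.255) does not contain 66.28.93.90
  66.28.89.0/24 (66.28.89.0 - 66.28.89.255) does not contain 66.28.93.90
  66.28.94.0/23 (66.28.94.0 - 66.28.95.255) does not contain 66.28.93.90
Longest matching prefix is /20 -> next hop Router M.

Router M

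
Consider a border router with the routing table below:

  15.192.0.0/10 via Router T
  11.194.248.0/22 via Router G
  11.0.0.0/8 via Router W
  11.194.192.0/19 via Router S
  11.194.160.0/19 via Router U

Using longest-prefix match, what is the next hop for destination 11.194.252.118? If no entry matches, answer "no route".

Routes whose prefix contains 11.194.252.118:
  11.0.0.0/8 (11.0.0.0 - 11.255.255.255) -> Router W
More-specific entries that do NOT match:
  11.194.248.0/22 (11.194.248.0 - 11.194.251.255) does not contain 11.194.252.118
  11.194.192.0/19 (11.194.192.0 - 11.194.223.255) does not contain 11.194.252.118
  11.194.160.0/19 (11.194.160.0 - 11.194.191.255) does not contain 11.194.252.118
  15.192.0.0/10 (15.192.0.0 - 15.255.255.255) does not contain 11.194.252.118
Longest matching prefix is /8 -> next hop Router W.

Router W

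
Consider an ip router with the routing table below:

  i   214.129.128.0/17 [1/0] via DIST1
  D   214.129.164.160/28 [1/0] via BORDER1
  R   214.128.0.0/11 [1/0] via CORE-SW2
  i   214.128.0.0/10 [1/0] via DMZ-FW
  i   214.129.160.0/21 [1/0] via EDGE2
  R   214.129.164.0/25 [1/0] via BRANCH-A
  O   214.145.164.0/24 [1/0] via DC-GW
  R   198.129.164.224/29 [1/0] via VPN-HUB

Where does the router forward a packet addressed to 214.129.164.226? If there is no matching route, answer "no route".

EDGE2

Routes whose prefix contains 214.129.164.226:
  214.128.0.0/10 (214.128.0.0 - 214.191.255.255) -> DMZ-FW
  214.128.0.0/11 (214.128.0.0 - 214.159.255.255) -> CORE-SW2
  214.129.128.0/17 (214.129.128.0 - 214.129.255.255) -> DIST1
  214.129.160.0/21 (214.129.160.0 - 214.129.167.255) -> EDGE2
More-specific entries that do NOT match:
  198.129.164.224/29 (198.129.164.224 - 198.129.164.231) does not contain 214.129.164.226
  214.129.164.160/28 (214.129.164.160 - 214.129.164.175) does not contain 214.129.164.226
  214.129.164.0/25 (214.129.164.0 - 214.129.164.127) does not contain 214.129.164.226
  214.145.164.0/24 (214.145.164.0 - 214.145.164.255) does not contain 214.129.164.226
Longest matching prefix is /21 -> next hop EDGE2.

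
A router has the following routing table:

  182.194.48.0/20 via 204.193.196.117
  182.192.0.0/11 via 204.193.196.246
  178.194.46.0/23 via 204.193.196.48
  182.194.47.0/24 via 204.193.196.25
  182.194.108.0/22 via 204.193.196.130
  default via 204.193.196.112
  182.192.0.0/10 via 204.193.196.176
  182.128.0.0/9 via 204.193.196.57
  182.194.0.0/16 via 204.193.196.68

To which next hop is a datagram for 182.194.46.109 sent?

204.193.196.68

Routes whose prefix contains 182.194.46.109:
  0.0.0.0/0 (default, matches everything) -> 204.193.196.112
  182.128.0.0/9 (182.128.0.0 - 182.255.255.255) -> 204.193.196.57
  182.192.0.0/10 (182.192.0.0 - 182.255.255.255) -> 204.193.196.176
  182.192.0.0/11 (182.192.0.0 - 182.223.255.255) -> 204.193.196.246
  182.194.0.0/16 (182.194.0.0 - 182.194.255.255) -> 204.193.196.68
More-specific entries that do NOT match:
  182.194.47.0/24 (182.194.47.0 - 182.194.47.255) does not contain 182.194.46.109
  178.194.46.0/23 (178.194.46.0 - 178.194.47.255) does not contain 182.194.46.109
  182.194.108.0/22 (182.194.108.0 - 182.194.111.255) does not contain 182.194.46.109
  182.194.48.0/20 (182.194.48.0 - 182.194.63.255) does not contain 182.194.46.109
Longest matching prefix is /16 -> next hop 204.193.196.68.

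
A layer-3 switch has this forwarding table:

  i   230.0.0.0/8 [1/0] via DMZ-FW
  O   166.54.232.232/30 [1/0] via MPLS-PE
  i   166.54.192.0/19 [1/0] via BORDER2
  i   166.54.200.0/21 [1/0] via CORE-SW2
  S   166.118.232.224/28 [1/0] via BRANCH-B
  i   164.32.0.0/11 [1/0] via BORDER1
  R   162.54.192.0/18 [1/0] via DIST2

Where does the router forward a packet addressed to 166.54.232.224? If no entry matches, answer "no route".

No entry's prefix contains 166.54.232.224; there is no default route.

no route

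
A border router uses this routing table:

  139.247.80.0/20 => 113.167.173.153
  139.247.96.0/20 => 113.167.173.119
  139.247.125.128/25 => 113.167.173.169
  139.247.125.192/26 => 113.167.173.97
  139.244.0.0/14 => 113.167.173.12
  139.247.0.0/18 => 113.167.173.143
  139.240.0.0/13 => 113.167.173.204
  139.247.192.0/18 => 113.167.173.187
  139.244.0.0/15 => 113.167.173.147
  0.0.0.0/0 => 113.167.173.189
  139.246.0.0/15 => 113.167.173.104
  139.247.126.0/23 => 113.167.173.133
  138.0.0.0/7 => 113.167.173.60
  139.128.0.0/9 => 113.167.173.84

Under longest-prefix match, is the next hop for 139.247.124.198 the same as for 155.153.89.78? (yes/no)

139.247.124.198: longest match 139.246.0.0/15 -> 113.167.173.104
155.153.89.78: longest match 0.0.0.0/0 -> 113.167.173.189

no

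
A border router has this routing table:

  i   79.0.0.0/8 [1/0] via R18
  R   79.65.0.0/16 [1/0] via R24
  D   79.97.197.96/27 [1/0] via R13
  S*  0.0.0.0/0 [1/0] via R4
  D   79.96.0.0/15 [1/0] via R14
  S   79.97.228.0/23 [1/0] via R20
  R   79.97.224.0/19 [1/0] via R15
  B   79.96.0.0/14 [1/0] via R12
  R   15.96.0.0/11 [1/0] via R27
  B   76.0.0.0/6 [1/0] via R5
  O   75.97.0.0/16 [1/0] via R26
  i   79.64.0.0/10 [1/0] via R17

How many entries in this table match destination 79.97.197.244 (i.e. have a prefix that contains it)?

6

Prefixes containing 79.97.197.244:
  0.0.0.0/0 (default, matches everything)
  76.0.0.0/6 (76.0.0.0 - 79.255.255.255)
  79.0.0.0/8 (79.0.0.0 - 79.255.255.255)
  79.64.0.0/10 (79.64.0.0 - 79.127.255.255)
  79.96.0.0/14 (79.96.0.0 - 79.99.255.255)
  79.96.0.0/15 (79.96.0.0 - 79.97.255.255)
Total matching entries: 6.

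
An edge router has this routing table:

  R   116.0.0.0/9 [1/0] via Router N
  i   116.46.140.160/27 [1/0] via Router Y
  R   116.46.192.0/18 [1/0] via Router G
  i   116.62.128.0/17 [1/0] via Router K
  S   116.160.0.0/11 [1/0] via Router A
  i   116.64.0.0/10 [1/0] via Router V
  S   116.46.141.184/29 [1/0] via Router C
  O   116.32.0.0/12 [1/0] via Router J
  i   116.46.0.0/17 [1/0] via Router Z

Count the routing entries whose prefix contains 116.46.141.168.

2

Prefixes containing 116.46.141.168:
  116.0.0.0/9 (116.0.0.0 - 116.127.255.255)
  116.32.0.0/12 (116.32.0.0 - 116.47.255.255)
Total matching entries: 2.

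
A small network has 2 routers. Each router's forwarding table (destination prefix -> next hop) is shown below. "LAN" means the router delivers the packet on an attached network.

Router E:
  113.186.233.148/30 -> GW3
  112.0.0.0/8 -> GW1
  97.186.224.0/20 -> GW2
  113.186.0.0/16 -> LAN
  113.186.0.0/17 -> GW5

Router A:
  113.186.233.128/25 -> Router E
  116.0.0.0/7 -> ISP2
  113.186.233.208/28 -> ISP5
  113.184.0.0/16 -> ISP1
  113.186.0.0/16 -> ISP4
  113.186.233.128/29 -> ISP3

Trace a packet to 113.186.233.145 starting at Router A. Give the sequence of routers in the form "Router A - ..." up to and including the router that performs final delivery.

Router A - Router E

At Router A: longest match for 113.186.233.145 is 113.186.233.128/25 -> Router E
At Router E: longest match for 113.186.233.145 is 113.186.0.0/16 -> LAN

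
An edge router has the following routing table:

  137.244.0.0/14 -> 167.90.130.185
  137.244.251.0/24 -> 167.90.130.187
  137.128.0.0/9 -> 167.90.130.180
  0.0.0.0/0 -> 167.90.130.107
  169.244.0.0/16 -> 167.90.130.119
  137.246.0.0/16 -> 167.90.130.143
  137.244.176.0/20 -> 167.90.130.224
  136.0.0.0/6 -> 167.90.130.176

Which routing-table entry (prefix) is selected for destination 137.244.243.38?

Entries matching 137.244.243.38:
  0.0.0.0/0 (default, matches everything)
  136.0.0.0/6 (136.0.0.0 - 139.255.255.255)
  137.128.0.0/9 (137.128.0.0 - 137.255.255.255)
  137.244.0.0/14 (137.244.0.0 - 137.247.255.255)
Most specific is 137.244.0.0/14.

137.244.0.0/14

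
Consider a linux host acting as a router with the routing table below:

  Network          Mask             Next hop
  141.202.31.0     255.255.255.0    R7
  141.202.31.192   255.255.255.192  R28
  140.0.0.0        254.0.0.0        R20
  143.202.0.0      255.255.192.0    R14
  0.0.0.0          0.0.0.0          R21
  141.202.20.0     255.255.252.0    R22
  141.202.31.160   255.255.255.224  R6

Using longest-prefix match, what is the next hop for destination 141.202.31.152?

R7

Routes whose prefix contains 141.202.31.152:
  0.0.0.0/0 (default, matches everything) -> R21
  140.0.0.0/7 (140.0.0.0 - 141.255.255.255) -> R20
  141.202.31.0/24 (141.202.31.0 - 141.202.31.255) -> R7
More-specific entries that do NOT match:
  141.202.31.160/27 (141.202.31.160 - 141.202.31.191) does not contain 141.202.31.152
  141.202.31.192/26 (141.202.31.192 - 141.202.31.255) does not contain 141.202.31.152
Longest matching prefix is /24 -> next hop R7.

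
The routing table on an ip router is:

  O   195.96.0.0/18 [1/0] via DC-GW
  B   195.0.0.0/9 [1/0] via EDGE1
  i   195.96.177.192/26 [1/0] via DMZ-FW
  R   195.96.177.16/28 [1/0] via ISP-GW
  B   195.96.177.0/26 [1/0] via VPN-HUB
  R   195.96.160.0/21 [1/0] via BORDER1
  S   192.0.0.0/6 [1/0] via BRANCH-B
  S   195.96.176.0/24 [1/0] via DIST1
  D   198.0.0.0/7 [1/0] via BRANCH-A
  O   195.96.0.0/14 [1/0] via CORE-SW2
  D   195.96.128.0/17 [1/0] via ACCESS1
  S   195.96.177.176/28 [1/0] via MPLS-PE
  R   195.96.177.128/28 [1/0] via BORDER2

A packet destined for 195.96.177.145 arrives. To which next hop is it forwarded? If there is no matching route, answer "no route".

ACCESS1

Routes whose prefix contains 195.96.177.145:
  192.0.0.0/6 (192.0.0.0 - 195.255.255.255) -> BRANCH-B
  195.0.0.0/9 (195.0.0.0 - 195.127.255.255) -> EDGE1
  195.96.0.0/14 (195.96.0.0 - 195.99.255.255) -> CORE-SW2
  195.96.128.0/17 (195.96.128.0 - 195.96.255.255) -> ACCESS1
More-specific entries that do NOT match:
  195.96.177.16/28 (195.96.177.16 - 195.96.177.31) does not contain 195.96.177.145
  195.96.177.176/28 (195.96.177.176 - 195.96.177.191) does not contain 195.96.177.145
  195.96.177.128/28 (195.96.177.128 - 195.96.177.143) does not contain 195.96.177.145
  195.96.177.192/26 (195.96.177.192 - 195.96.177.255) does not contain 195.96.177.145
  195.96.177.0/26 (195.96.177.0 - 195.96.177.63) does not contain 195.96.177.145
  195.96.176.0/24 (195.96.176.0 - 195.96.176.255) does not contain 195.96.177.145
  195.96.160.0/21 (195.96.160.0 - 195.96.167.255) does not contain 195.96.177.145
  195.96.0.0/18 (195.96.0.0 - 195.96.63.255) does not contain 195.96.177.145
Longest matching prefix is /17 -> next hop ACCESS1.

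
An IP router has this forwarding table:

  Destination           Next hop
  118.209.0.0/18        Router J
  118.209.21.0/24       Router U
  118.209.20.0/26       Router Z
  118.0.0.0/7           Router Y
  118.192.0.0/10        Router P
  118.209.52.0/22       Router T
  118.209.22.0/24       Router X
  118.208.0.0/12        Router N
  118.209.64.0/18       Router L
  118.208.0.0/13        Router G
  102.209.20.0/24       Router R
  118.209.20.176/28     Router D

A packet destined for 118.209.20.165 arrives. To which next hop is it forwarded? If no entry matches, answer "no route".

Router J

Routes whose prefix contains 118.209.20.165:
  118.0.0.0/7 (118.0.0.0 - 119.255.255.255) -> Router Y
  118.192.0.0/10 (118.192.0.0 - 118.255.255.255) -> Router P
  118.208.0.0/12 (118.208.0.0 - 118.223.255.255) -> Router N
  118.208.0.0/13 (118.208.0.0 - 118.215.255.255) -> Router G
  118.209.0.0/18 (118.209.0.0 - 118.209.63.255) -> Router J
More-specific entries that do NOT match:
  118.209.20.176/28 (118.209.20.176 - 118.209.20.191) does not contain 118.209.20.165
  118.209.20.0/26 (118.209.20.0 - 118.209.20.63) does not contain 118.209.20.165
  118.209.21.0/24 (118.209.21.0 - 118.209.21.255) does not contain 118.209.20.165
  118.209.22.0/24 (118.209.22.0 - 118.209.22.255) does not contain 118.209.20.165
  102.209.20.0/24 (102.209.20.0 - 102.209.20.255) does not contain 118.209.20.165
  118.209.52.0/22 (118.209.52.0 - 118.209.55.255) does not contain 118.209.20.165
Longest matching prefix is /18 -> next hop Router J.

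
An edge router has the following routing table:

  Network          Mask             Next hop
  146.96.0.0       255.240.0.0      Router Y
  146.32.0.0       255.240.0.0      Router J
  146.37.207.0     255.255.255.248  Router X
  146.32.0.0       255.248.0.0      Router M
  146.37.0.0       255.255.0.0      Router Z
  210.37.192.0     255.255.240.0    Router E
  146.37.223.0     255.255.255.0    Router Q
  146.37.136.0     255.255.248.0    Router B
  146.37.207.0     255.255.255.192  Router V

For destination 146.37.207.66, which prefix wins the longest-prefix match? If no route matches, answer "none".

146.37.0.0/16

Entries matching 146.37.207.66:
  146.32.0.0/12 (146.32.0.0 - 146.47.255.255)
  146.32.0.0/13 (146.32.0.0 - 146.39.255.255)
  146.37.0.0/16 (146.37.0.0 - 146.37.255.255)
Most specific is 146.37.0.0/16.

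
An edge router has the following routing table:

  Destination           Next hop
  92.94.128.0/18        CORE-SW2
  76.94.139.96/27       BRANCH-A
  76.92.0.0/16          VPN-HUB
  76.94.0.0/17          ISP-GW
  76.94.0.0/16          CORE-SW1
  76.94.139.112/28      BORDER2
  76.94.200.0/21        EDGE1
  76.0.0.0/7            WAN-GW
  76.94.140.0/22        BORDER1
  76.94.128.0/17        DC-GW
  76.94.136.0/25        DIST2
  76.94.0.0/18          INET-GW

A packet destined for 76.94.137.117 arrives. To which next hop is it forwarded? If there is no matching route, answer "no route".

DC-GW

Routes whose prefix contains 76.94.137.117:
  76.0.0.0/7 (76.0.0.0 - 77.255.255.255) -> WAN-GW
  76.94.0.0/16 (76.94.0.0 - 76.94.255.255) -> CORE-SW1
  76.94.128.0/17 (76.94.128.0 - 76.94.255.255) -> DC-GW
More-specific entries that do NOT match:
  76.94.139.112/28 (76.94.139.112 - 76.94.139.127) does not contain 76.94.137.117
  76.94.139.96/27 (76.94.139.96 - 76.94.139.127) does not contain 76.94.137.117
  76.94.136.0/25 (76.94.136.0 - 76.94.136.127) does not contain 76.94.137.117
  76.94.140.0/22 (76.94.140.0 - 76.94.143.255) does not contain 76.94.137.117
  76.94.200.0/21 (76.94.200.0 - 76.94.207.255) does not contain 76.94.137.117
  92.94.128.0/18 (92.94.128.0 - 92.94.191.255) does not contain 76.94.137.117
  76.94.0.0/18 (76.94.0.0 - 76.94.63.255) does not contain 76.94.137.117
Longest matching prefix is /17 -> next hop DC-GW.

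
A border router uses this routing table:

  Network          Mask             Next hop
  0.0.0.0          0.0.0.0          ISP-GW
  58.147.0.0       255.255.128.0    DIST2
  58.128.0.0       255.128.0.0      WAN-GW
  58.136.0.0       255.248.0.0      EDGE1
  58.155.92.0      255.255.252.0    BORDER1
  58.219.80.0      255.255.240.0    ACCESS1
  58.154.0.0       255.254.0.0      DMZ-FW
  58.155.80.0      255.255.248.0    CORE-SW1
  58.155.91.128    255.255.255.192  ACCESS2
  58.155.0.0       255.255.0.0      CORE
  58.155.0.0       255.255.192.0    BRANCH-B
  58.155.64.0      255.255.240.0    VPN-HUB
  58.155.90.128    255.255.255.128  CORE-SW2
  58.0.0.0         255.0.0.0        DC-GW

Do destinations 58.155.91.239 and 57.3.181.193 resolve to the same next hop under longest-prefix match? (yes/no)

58.155.91.239: longest match 58.155.0.0/16 -> CORE
57.3.181.193: longest match 0.0.0.0/0 -> ISP-GW

no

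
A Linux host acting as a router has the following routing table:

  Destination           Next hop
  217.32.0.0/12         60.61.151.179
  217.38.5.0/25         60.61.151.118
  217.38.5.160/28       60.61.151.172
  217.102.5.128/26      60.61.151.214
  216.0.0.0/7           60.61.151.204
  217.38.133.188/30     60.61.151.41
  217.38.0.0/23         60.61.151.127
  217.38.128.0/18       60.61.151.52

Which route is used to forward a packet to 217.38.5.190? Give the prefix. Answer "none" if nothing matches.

217.32.0.0/12

Entries matching 217.38.5.190:
  216.0.0.0/7 (216.0.0.0 - 217.255.255.255)
  217.32.0.0/12 (217.32.0.0 - 217.47.255.255)
Most specific is 217.32.0.0/12.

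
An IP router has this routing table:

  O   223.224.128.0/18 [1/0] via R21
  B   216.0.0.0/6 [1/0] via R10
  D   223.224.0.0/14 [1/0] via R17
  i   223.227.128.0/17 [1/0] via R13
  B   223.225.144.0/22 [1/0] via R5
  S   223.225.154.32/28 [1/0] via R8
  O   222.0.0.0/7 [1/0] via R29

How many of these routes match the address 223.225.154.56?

Prefixes containing 223.225.154.56:
  222.0.0.0/7 (222.0.0.0 - 223.255.255.255)
  223.224.0.0/14 (223.224.0.0 - 223.227.255.255)
Total matching entries: 2.

2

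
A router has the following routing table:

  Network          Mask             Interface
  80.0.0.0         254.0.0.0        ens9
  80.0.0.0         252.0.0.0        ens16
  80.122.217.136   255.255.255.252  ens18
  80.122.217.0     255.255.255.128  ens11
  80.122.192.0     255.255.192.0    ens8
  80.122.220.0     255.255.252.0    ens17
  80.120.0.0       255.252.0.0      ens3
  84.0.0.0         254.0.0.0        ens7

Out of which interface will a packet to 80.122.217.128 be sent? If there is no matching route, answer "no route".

ens8

Routes whose prefix contains 80.122.217.128:
  80.0.0.0/6 (80.0.0.0 - 83.255.255.255) -> ens16
  80.0.0.0/7 (80.0.0.0 - 81.255.255.255) -> ens9
  80.120.0.0/14 (80.120.0.0 - 80.123.255.255) -> ens3
  80.122.192.0/18 (80.122.192.0 - 80.122.255.255) -> ens8
More-specific entries that do NOT match:
  80.122.217.136/30 (80.122.217.136 - 80.122.217.139) does not contain 80.122.217.128
  80.122.217.0/25 (80.122.217.0 - 80.122.217.127) does not contain 80.122.217.128
  80.122.220.0/22 (80.122.220.0 - 80.122.223.255) does not contain 80.122.217.128
Longest matching prefix is /18 -> interface ens8.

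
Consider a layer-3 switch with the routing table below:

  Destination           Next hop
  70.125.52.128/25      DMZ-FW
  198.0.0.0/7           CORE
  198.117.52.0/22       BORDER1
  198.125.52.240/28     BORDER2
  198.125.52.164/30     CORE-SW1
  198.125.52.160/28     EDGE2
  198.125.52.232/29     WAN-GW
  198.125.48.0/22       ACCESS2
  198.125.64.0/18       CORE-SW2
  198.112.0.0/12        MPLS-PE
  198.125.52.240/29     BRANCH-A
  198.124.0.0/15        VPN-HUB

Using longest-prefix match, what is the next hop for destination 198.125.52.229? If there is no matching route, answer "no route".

VPN-HUB

Routes whose prefix contains 198.125.52.229:
  198.0.0.0/7 (198.0.0.0 - 199.255.255.255) -> CORE
  198.112.0.0/12 (198.112.0.0 - 198.127.255.255) -> MPLS-PE
  198.124.0.0/15 (198.124.0.0 - 198.125.255.255) -> VPN-HUB
More-specific entries that do NOT match:
  198.125.52.164/30 (198.125.52.164 - 198.125.52.167) does not contain 198.125.52.229
  198.125.52.232/29 (198.125.52.232 - 198.125.52.239) does not contain 198.125.52.229
  198.125.52.240/29 (198.125.52.240 - 198.125.52.247) does not contain 198.125.52.229
  198.125.52.240/28 (198.125.52.240 - 198.125.52.255) does not contain 198.125.52.229
  198.125.52.160/28 (198.125.52.160 - 198.125.52.175) does not contain 198.125.52.229
  70.125.52.128/25 (70.125.52.128 - 70.125.52.255) does not contain 198.125.52.229
  198.117.52.0/22 (198.117.52.0 - 198.117.55.255) does not contain 198.125.52.229
  198.125.48.0/22 (198.125.48.0 - 198.125.51.255) does not contain 198.125.52.229
  198.125.64.0/18 (198.125.64.0 - 198.125.127.255) does not contain 198.125.52.229
Longest matching prefix is /15 -> next hop VPN-HUB.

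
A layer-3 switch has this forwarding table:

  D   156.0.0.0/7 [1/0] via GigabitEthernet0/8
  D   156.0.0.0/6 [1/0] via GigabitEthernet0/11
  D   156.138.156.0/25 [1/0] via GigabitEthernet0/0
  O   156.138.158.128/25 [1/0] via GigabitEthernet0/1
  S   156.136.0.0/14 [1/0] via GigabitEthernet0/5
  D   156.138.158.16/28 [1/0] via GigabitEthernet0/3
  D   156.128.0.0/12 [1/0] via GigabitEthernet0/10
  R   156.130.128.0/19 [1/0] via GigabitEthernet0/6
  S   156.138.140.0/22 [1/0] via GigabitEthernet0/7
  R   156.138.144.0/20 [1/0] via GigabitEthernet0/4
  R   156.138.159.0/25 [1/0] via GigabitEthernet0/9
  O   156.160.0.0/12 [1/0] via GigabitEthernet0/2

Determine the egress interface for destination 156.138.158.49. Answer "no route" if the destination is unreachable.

GigabitEthernet0/4

Routes whose prefix contains 156.138.158.49:
  156.0.0.0/6 (156.0.0.0 - 159.255.255.255) -> GigabitEthernet0/11
  156.0.0.0/7 (156.0.0.0 - 157.255.255.255) -> GigabitEthernet0/8
  156.128.0.0/12 (156.128.0.0 - 156.143.255.255) -> GigabitEthernet0/10
  156.136.0.0/14 (156.136.0.0 - 156.139.255.255) -> GigabitEthernet0/5
  156.138.144.0/20 (156.138.144.0 - 156.138.159.255) -> GigabitEthernet0/4
More-specific entries that do NOT match:
  156.138.158.16/28 (156.138.158.16 - 156.138.158.31) does not contain 156.138.158.49
  156.138.156.0/25 (156.138.156.0 - 156.138.156.127) does not contain 156.138.158.49
  156.138.158.128/25 (156.138.158.128 - 156.138.158.255) does not contain 156.138.158.49
  156.138.159.0/25 (156.138.159.0 - 156.138.159.127) does not contain 156.138.158.49
  156.138.140.0/22 (156.138.140.0 - 156.138.143.255) does not contain 156.138.158.49
Longest matching prefix is /20 -> interface GigabitEthernet0/4.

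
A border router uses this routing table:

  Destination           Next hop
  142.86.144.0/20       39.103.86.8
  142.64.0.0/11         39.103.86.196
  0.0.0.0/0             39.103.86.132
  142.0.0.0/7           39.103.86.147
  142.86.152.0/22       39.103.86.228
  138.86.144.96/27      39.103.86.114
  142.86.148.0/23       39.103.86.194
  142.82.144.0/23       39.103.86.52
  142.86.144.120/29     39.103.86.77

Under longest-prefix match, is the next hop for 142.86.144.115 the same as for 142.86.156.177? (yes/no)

yes

142.86.144.115: longest match 142.86.144.0/20 -> 39.103.86.8
142.86.156.177: longest match 142.86.144.0/20 -> 39.103.86.8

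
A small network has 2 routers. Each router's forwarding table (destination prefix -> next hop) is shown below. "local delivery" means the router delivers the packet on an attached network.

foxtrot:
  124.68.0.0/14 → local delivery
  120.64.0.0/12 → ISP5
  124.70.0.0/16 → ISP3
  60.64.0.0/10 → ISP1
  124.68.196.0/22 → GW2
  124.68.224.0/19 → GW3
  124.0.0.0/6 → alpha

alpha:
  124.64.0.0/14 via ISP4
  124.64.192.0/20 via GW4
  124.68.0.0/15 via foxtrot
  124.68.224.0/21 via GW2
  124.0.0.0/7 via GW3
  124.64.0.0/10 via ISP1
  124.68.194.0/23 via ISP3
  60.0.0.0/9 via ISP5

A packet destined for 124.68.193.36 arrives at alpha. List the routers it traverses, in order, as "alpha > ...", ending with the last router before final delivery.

At alpha: longest match for 124.68.193.36 is 124.68.0.0/15 -> foxtrot
At foxtrot: longest match for 124.68.193.36 is 124.68.0.0/14 -> local delivery

alpha > foxtrot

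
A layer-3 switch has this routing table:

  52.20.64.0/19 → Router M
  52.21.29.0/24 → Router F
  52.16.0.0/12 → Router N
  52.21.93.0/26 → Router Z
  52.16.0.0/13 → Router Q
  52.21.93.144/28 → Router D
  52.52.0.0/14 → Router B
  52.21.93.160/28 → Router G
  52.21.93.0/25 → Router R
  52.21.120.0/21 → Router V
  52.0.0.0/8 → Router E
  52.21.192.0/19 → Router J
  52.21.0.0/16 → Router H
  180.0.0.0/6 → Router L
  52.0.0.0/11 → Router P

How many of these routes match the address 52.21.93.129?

5

Prefixes containing 52.21.93.129:
  52.0.0.0/8 (52.0.0.0 - 52.255.255.255)
  52.0.0.0/11 (52.0.0.0 - 52.31.255.255)
  52.16.0.0/12 (52.16.0.0 - 52.31.255.255)
  52.16.0.0/13 (52.16.0.0 - 52.23.255.255)
  52.21.0.0/16 (52.21.0.0 - 52.21.255.255)
Total matching entries: 5.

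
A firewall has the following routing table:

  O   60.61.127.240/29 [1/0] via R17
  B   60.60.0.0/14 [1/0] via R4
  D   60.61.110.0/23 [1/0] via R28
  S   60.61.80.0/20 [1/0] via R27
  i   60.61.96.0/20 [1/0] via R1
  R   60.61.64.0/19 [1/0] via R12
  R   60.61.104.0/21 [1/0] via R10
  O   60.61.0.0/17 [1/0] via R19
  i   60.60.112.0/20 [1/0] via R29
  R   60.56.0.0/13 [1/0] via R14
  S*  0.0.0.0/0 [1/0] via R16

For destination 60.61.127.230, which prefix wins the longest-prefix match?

Entries matching 60.61.127.230:
  0.0.0.0/0 (default, matches everything)
  60.56.0.0/13 (60.56.0.0 - 60.63.255.255)
  60.60.0.0/14 (60.60.0.0 - 60.63.255.255)
  60.61.0.0/17 (60.61.0.0 - 60.61.127.255)
Most specific is 60.61.0.0/17.

60.61.0.0/17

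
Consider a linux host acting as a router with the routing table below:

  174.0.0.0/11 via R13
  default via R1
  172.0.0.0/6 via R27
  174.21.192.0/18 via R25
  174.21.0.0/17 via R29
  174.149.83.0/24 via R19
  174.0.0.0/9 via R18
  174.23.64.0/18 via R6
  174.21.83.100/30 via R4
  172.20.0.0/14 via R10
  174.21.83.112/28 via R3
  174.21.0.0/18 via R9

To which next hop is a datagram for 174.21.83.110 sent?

R29

Routes whose prefix contains 174.21.83.110:
  0.0.0.0/0 (default, matches everything) -> R1
  172.0.0.0/6 (172.0.0.0 - 175.255.255.255) -> R27
  174.0.0.0/9 (174.0.0.0 - 174.127.255.255) -> R18
  174.0.0.0/11 (174.0.0.0 - 174.31.255.255) -> R13
  174.21.0.0/17 (174.21.0.0 - 174.21.127.255) -> R29
More-specific entries that do NOT match:
  174.21.83.100/30 (174.21.83.100 - 174.21.83.103) does not contain 174.21.83.110
  174.21.83.112/28 (174.21.83.112 - 174.21.83.127) does not contain 174.21.83.110
  174.149.83.0/24 (174.149.83.0 - 174.149.83.255) does not contain 174.21.83.110
  174.21.192.0/18 (174.21.192.0 - 174.21.255.255) does not contain 174.21.83.110
  174.23.64.0/18 (174.23.64.0 - 174.23.127.255) does not contain 174.21.83.110
  174.21.0.0/18 (174.21.0.0 - 174.21.63.255) does not contain 174.21.83.110
Longest matching prefix is /17 -> next hop R29.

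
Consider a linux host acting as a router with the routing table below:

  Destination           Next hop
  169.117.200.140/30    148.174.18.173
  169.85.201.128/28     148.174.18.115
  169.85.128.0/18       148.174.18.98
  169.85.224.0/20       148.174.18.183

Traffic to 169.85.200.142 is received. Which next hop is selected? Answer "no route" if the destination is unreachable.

no route

No entry's prefix contains 169.85.200.142; there is no default route.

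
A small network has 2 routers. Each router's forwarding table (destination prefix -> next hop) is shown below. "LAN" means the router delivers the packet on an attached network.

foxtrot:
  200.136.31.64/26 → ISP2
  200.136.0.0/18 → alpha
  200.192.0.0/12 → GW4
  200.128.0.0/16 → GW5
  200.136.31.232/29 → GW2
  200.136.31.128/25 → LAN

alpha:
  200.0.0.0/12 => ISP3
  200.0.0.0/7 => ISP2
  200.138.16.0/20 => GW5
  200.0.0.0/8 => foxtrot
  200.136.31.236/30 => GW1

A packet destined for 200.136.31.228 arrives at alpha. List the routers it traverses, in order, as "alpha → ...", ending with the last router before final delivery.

At alpha: longest match for 200.136.31.228 is 200.0.0.0/8 -> foxtrot
At foxtrot: longest match for 200.136.31.228 is 200.136.31.128/25 -> LAN

alpha → foxtrot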